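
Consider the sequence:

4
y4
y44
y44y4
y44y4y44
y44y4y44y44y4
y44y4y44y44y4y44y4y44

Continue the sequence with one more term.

This is a Fibonacci-style word recurrence s(k) = s(k−1)·s(k−2): e.g. y4·4 = y44.
So term 8 is y44y4y44y44y4y44y4y44·y44y4y44y44y4.

y44y4y44y44y4y44y4y44y44y4y44y44y4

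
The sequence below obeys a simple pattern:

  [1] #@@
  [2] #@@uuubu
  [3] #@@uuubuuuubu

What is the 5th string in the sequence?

Every step adds uuubu to the end: s(k+1) = s(k)·uuubu.
From #@@uuubuuuubu, 2 further steps: #@@uuubuuuubu → #@@uuubuuuubuuuubu → (answer).

#@@uuubuuuubuuuubuuuubu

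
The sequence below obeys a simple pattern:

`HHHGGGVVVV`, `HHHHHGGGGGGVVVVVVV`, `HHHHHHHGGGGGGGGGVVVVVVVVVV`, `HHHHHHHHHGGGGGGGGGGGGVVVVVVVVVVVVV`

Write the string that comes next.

Term n consists of 2n+1 H's, followed by 3n G's, followed by 3n+1 V's (n = 1, 2, …).
Setting n = 5 gives 11, 15, 16 characters in each block.

HHHHHHHHHHHGGGGGGGGGGGGGGGVVVVVVVVVVVVVVVV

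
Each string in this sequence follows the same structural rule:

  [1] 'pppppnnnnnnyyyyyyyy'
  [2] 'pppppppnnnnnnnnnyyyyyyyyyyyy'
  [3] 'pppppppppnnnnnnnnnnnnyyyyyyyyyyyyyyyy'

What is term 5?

Reading off run lengths: p runs 5, 7, 9; n runs 6, 9, 12; y runs 8, 12, 16 — each is linear in n, where the shown terms are n = 2, 3, 4.
At n = 6 the blocks have lengths 13, 18, 24.

pppppppppppppnnnnnnnnnnnnnnnnnnyyyyyyyyyyyyyyyyyyyyyyyy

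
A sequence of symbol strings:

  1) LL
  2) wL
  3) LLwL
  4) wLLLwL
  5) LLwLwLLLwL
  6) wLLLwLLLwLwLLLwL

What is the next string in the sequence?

LLwLwLLLwLwLLLwLLLwLwLLLwL

Each term (from the third on) is the two preceding terms concatenated in order: term 3 = LL·wL = LLwL.
So term 7 is LLwLwLLLwL·wLLLwLLLwLwLLLwL.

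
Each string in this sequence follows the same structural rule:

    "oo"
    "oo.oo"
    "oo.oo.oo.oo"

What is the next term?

Each string is two copies of the previous one joined by '.'.
One more doubling of oo.oo.oo.oo gives the answer.

oo.oo.oo.oo.oo.oo.oo.oo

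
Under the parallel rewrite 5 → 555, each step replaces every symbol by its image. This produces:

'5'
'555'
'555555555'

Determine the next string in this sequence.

555555555555555555555555555

Rewriting each symbol of 555555555: 5→555, 5→555, 5→555, 5→555, 5→555, 5→555, 5→555, 5→555, 5→555, which concatenates to 555 555 555 555 555 555 555 555 555.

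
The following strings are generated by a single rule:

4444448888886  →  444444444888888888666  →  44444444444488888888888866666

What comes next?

4444444444444448888888888888886666666

Term n consists of 3n+3 4's, followed by 3n+3 8's, followed by 2n-1 6's (n = 1, 2, …).
At n = 4 the blocks have lengths 15, 15, 7.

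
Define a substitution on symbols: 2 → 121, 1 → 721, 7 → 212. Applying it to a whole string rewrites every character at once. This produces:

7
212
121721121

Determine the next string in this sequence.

721121721212121721721121721

Expanding 121721121: 1→721, 2→121, 1→721, 7→212, 2→121, 1→721, 1→721, 2→121, 1→721. Concatenated: 721 121 721 212 121 721 721 121 721.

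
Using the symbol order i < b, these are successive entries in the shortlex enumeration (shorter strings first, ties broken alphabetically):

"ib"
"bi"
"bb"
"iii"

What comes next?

iib

Treat iii as a base-2 numeral over the given alphabet and add one, carrying through any trailing b's.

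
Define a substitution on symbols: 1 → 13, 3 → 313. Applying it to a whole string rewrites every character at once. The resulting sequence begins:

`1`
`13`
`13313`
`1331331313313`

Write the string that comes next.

φ(1331331313313) expands symbol-by-symbol to 13 313 313 13 313 313 13 313 13 313 313 13 313; joining the 13 pieces gives the next term.

1331331313313313133131331331313313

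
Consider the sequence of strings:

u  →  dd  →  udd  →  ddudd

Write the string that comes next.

Each term (from the third on) is the two preceding terms concatenated in order: term 3 = u·dd = udd.
The next term joins udd and ddudd.

uddddudd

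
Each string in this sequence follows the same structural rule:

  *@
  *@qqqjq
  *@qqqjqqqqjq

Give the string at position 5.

Every step adds qqqjq to the end: s(k+1) = s(k)·qqqjq.
From *@qqqjqqqqjq, 2 further steps: *@qqqjqqqqjq → *@qqqjqqqqjqqqqjq → (answer).

*@qqqjqqqqjqqqqjqqqqjq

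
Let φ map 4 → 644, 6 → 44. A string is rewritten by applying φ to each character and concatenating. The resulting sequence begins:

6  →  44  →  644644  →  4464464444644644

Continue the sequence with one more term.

Rewriting the 16 symbols of 4464464444644644 one by one yields 644 644 44 644 644 44 644 644 644 644 44 644 644 44 644 644; concatenated:

64464444644644446446446446444464464444644644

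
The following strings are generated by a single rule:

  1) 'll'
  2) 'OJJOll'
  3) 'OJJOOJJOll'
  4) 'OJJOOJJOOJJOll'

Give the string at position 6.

Each term is the previous one with OJJO prepended.
From OJJOOJJOOJJOll, 2 further steps: OJJOOJJOOJJOll → OJJOOJJOOJJOOJJOll → (answer).

OJJOOJJOOJJOOJJOOJJOll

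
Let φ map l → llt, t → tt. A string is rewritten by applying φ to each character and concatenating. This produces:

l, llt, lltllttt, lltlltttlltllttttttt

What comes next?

Applying the rule to each of the 20 symbols of lltlltttlltllttttttt gives the pieces llt llt tt llt llt tt tt tt llt llt tt llt llt tt tt tt tt tt tt tt, which concatenate to the answer.

lltlltttlltlltttttttlltlltttlltllttttttttttttttt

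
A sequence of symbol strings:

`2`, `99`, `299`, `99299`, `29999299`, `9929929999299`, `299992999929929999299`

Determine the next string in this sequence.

9929929999299299992999929929999299

From term 3 onward, concatenate the second-to-last term with the last: 2·99 = 299, 99·299 = 99299, …
Continuing: 9929929999299 · 299992999929929999299 gives term 8.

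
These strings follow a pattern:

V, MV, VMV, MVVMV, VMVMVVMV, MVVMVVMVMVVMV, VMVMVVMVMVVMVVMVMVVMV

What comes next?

MVVMVVMVMVVMVVMVMVVMVMVVMVVMVMVVMV

Each term (from the third on) is the two preceding terms concatenated in order: term 3 = V·MV = VMV.
Continuing: MVVMVVMVMVVMV · VMVMVVMVMVVMVVMVMVVMV gives term 8.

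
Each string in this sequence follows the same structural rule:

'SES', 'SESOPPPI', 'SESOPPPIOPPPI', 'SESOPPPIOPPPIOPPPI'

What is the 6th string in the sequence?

The strings grow by a fixed suffix OPPPI each time.
From SESOPPPIOPPPIOPPPI, 2 further steps: SESOPPPIOPPPIOPPPI → SESOPPPIOPPPIOPPPIOPPPI → (answer).

SESOPPPIOPPPIOPPPIOPPPIOPPPI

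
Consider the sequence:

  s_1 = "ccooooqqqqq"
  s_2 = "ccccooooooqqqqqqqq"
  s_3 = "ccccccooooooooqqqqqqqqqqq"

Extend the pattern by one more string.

The n-th term is 2n-2 c's then 2n o's then 3n-1 q's, where the shown terms are n = 2, 3, 4.
Setting n = 5 gives 8, 10, 14 characters in each block.

ccccccccooooooooooqqqqqqqqqqqqqq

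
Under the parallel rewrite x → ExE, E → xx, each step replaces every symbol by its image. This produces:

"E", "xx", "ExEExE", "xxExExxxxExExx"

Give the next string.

ExEExExxExExxExEExEExEExExxExExxExEExE

φ(xxExExxxxExExx) expands symbol-by-symbol to ExE ExE xx ExE xx ExE ExE ExE ExE xx ExE xx ExE ExE; joining the 14 pieces gives the next term.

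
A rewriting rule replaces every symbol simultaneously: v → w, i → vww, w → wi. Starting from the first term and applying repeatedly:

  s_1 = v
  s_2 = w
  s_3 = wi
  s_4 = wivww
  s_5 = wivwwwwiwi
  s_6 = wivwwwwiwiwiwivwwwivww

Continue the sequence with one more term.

wivwwwwiwiwiwivwwwivwwwivwwwivwwwwiwiwivwwwwiwi

Applying the rule to each of the 22 symbols of wivwwwwiwiwiwivwwwivww gives the pieces wi vww w wi wi wi wi vww wi vww wi vww wi vww w wi wi wi vww w wi wi, which concatenate to the answer.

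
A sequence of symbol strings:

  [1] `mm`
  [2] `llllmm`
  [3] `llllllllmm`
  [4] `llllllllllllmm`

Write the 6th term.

Every step adds llll at the front: s(k+1) = llll·s(k).
From llllllllllllmm, 2 further steps: llllllllllllmm → llllllllllllllllmm → (answer).

llllllllllllllllllllmm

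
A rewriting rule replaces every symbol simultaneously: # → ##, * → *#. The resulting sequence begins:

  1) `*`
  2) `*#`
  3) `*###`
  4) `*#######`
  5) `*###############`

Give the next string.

Replace each of the 16 characters of *############### in place — *# ## ## ## ## ## ## ## ## ## ## ## ## ## ## ## — and concatenate.

*###############################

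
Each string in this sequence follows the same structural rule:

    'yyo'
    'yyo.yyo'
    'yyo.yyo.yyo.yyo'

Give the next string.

yyo.yyo.yyo.yyo.yyo.yyo.yyo.yyo

Each string is two copies of the previous one joined by '.'.
So the next term is two copies of yyo.yyo.yyo.yyo with '.' between the halves.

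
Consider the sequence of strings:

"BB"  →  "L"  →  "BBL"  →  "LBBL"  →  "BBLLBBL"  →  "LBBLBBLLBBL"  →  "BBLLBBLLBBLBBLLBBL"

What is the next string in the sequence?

Each term (from the third on) is the two preceding terms concatenated in order: term 3 = BB·L = BBL.
Continuing: LBBLBBLLBBL · BBLLBBLLBBLBBLLBBL gives term 8.

LBBLBBLLBBLBBLLBBLLBBLBBLLBBL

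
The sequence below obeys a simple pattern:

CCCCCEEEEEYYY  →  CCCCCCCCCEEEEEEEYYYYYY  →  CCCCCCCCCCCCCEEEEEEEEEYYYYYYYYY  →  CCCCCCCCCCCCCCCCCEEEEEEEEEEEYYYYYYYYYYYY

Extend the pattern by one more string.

Reading off run lengths: C runs 5, 9, 13, 17; E runs 5, 7, 9, 11; Y runs 3, 6, 9, 12 — each is linear in n (n = 1, 2, …).
For the next term, n = 5, so the run lengths are 21, 13, 15.

CCCCCCCCCCCCCCCCCCCCCEEEEEEEEEEEEEYYYYYYYYYYYYYYY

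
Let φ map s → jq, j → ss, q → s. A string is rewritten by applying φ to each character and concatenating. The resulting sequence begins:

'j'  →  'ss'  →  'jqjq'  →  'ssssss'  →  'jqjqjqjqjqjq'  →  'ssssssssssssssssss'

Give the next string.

Rewriting the 18 symbols of ssssssssssssssssss one by one yields jq jq jq jq jq jq jq jq jq jq jq jq jq jq jq jq jq jq; concatenated:

jqjqjqjqjqjqjqjqjqjqjqjqjqjqjqjqjqjq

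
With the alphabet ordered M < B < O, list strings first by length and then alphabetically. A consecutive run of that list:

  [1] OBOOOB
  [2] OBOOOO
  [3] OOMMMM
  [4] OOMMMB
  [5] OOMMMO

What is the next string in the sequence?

The successor of OOMMMO increments the rightmost position that isn't already O and resets every position after it to M.

OOMMBM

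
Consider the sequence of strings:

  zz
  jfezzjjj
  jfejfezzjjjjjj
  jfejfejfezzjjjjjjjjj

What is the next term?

Every step adds jfe to the front and jjj to the end of the previous string.
Applying this once more to jfejfejfezzjjjjjjjjj:

jfejfejfejfezzjjjjjjjjjjjj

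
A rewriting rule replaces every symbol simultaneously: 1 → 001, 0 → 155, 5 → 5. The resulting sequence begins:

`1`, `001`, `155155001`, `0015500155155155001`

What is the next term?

Rewriting the 19 symbols of 0015500155155155001 one by one yields 155 155 001 5 5 155 155 001 5 5 001 5 5 001 5 5 155 155 001; concatenated:

15515500155155155001550015500155155155001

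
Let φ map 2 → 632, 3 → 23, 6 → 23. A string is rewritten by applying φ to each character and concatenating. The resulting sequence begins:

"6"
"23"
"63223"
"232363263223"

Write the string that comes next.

63223632232323632232363263223

Rewriting each symbol of 232363263223: 2→632, 3→23, 2→632, 3→23, 6→23, 3→23, 2→632, 6→23, 3→23, 2→632, 2→632, 3→23, which concatenates to 632 23 632 23 23 23 632 23 23 632 632 23.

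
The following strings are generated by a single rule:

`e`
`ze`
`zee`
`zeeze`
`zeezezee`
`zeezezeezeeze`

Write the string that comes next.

From term 3 onward, concatenate the last term with the second-to-last: ze·e = zee, zee·ze = zeeze, …
The next term joins zeezezeezeeze and zeezezee.

zeezezeezeezezeezezee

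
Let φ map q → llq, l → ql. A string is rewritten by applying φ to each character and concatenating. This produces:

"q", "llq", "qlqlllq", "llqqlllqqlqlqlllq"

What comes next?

Rewriting the 17 symbols of llqqlllqqlqlqlllq one by one yields ql ql llq llq ql ql ql llq llq ql llq ql llq ql ql ql llq; concatenated:

qlqlllqllqqlqlqlllqllqqlllqqlllqqlqlqlllq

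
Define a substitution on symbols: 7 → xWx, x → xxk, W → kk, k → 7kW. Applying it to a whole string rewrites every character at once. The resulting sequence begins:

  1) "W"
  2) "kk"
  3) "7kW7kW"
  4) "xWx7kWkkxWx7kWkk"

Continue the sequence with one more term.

φ(xWx7kWkkxWx7kWkk) expands symbol-by-symbol to xxk kk xxk xWx 7kW kk 7kW 7kW xxk kk xxk xWx 7kW kk 7kW 7kW; joining the 16 pieces gives the next term.

xxkkkxxkxWx7kWkk7kW7kWxxkkkxxkxWx7kWkk7kW7kW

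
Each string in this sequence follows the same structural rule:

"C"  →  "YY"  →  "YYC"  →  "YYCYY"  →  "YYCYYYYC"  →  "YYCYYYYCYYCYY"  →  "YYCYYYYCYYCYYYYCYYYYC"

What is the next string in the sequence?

This is a Fibonacci-style word recurrence s(k) = s(k−1)·s(k−2): e.g. YY·C = YYC.
Continuing: YYCYYYYCYYCYYYYCYYYYC · YYCYYYYCYYCYY gives term 8.

YYCYYYYCYYCYYYYCYYYYCYYCYYYYCYYCYY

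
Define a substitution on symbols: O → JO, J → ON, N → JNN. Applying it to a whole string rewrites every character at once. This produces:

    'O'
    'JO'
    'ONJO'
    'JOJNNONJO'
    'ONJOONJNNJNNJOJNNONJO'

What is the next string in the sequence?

Rewriting the 21 symbols of ONJOONJNNJNNJOJNNONJO one by one yields JO JNN ON JO JO JNN ON JNN JNN ON JNN JNN ON JO ON JNN JNN JO JNN ON JO; concatenated:

JOJNNONJOJOJNNONJNNJNNONJNNJNNONJOONJNNJNNJOJNNONJO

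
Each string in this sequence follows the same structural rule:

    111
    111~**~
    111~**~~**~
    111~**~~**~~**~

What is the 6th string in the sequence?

Each term is the previous one with ~**~ appended.
From 111~**~~**~~**~, 2 further steps: 111~**~~**~~**~ → 111~**~~**~~**~~**~ → (answer).

111~**~~**~~**~~**~~**~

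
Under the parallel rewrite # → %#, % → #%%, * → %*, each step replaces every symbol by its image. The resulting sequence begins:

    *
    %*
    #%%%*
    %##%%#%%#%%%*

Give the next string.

Replace each of the 13 characters of %##%%#%%#%%%* in place — #%% %# %# #%% #%% %# #%% #%% %# #%% #%% #%% %* — and concatenate.

#%%%#%##%%#%%%##%%#%%%##%%#%%#%%%*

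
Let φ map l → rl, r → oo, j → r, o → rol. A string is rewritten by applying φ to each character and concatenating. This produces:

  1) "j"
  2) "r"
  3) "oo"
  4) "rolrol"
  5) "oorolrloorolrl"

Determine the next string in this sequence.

rolroloorolrloorlrolroloorolrloorl

Replace each of the 14 characters of oorolrloorolrl in place — rol rol oo rol rl oo rl rol rol oo rol rl oo rl — and concatenate.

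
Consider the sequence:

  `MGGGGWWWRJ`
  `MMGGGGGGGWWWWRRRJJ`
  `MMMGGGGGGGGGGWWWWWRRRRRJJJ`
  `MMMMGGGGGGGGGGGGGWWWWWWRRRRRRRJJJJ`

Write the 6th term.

Term n consists of n M's, followed by 3n+1 G's, followed by n+2 W's, followed by 2n-1 R's, followed by n J's (n = 1, 2, …).
Setting n = 6 gives 6, 19, 8, 11, 6 characters in each block.

MMMMMMGGGGGGGGGGGGGGGGGGGWWWWWWWWRRRRRRRRRRRJJJJJJ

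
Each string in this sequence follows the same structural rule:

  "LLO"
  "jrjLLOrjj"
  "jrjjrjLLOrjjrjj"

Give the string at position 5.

jrjjrjjrjjrjLLOrjjrjjrjjrjj

Each term wraps the previous one in jrj on the left and rjj on the right.
From jrjjrjLLOrjjrjj, 2 further steps: jrjjrjLLOrjjrjj → jrjjrjjrjLLOrjjrjjrjj → (answer).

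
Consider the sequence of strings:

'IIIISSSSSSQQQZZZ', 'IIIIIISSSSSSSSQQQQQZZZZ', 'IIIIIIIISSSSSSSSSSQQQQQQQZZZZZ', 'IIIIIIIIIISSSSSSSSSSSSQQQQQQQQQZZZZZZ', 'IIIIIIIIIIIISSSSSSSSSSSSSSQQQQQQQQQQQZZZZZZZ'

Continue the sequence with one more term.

IIIIIIIIIIIIIISSSSSSSSSSSSSSSSQQQQQQQQQQQQQZZZZZZZZ

The n-th term is 2n I's then 2n+2 S's then 2n-1 Q's then n+1 Z's, where the shown terms are n = 2, 3, 4, 5, 6.
Setting n = 7 gives 14, 16, 13, 8 characters in each block.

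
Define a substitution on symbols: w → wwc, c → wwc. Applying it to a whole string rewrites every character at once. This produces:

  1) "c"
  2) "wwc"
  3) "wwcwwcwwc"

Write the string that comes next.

wwcwwcwwcwwcwwcwwcwwcwwcwwc

Apply φ to wwcwwcwwc symbol by symbol: w→wwc, w→wwc, c→wwc, w→wwc, w→wwc, c→wwc, w→wwc, w→wwc, c→wwc; joined: wwc wwc wwc wwc wwc wwc wwc wwc wwc.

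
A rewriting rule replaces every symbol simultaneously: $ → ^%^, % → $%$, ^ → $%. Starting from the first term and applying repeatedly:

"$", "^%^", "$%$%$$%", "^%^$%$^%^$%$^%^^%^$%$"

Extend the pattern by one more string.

Replace each of the 21 characters of ^%^$%$^%^$%$^%^^%^$%$ in place — $% $%$ $% ^%^ $%$ ^%^ $% $%$ $% ^%^ $%$ ^%^ $% $%$ $% $% $%$ $% ^%^ $%$ ^%^ — and concatenate.

$%$%$$%^%^$%$^%^$%$%$$%^%^$%$^%^$%$%$$%$%$%$$%^%^$%$^%^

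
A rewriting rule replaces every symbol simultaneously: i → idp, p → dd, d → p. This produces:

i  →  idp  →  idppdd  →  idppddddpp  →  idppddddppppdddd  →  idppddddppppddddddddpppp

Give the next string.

idppddddppppddddddddppppppppdddddddd

φ(idppddddppppddddddddpppp) expands symbol-by-symbol to idp p dd dd p p p p dd dd dd dd p p p p p p p p dd dd dd dd; joining the 24 pieces gives the next term.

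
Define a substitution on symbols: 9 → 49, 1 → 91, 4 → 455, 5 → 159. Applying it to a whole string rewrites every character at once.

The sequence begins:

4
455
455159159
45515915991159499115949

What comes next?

4551591599115949911594949919115949455494991911594945549

Replace each of the 23 characters of 45515915991159499115949 in place — 455 159 159 91 159 49 91 159 49 49 91 91 159 49 455 49 49 91 91 159 49 455 49 — and concatenate.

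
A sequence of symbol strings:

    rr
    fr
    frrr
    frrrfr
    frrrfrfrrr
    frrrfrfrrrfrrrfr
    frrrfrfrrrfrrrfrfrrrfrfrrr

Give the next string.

This is a Fibonacci-style word recurrence s(k) = s(k−1)·s(k−2): e.g. fr·rr = frrr.
So term 8 is frrrfrfrrrfrrrfrfrrrfrfrrr·frrrfrfrrrfrrrfr.

frrrfrfrrrfrrrfrfrrrfrfrrrfrrrfrfrrrfrrrfr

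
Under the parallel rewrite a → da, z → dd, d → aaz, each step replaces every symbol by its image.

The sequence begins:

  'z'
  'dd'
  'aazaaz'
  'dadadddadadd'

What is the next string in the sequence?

Apply φ to dadadddadadd symbol by symbol: d→aaz, a→da, d→aaz, a→da, d→aaz, d→aaz, d→aaz, a→da, d→aaz, a→da, d→aaz, d→aaz; joined: aaz da aaz da aaz aaz aaz da aaz da aaz aaz.

aazdaaazdaaazaazaazdaaazdaaazaaz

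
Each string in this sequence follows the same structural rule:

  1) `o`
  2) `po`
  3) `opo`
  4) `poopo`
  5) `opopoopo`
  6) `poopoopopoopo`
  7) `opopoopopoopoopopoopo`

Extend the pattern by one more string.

This is a Fibonacci-style word recurrence s(k) = s(k−2)·s(k−1): e.g. o·po = opo.
So term 8 is poopoopopoopo·opopoopopoopoopopoopo.

poopoopopoopoopopoopopoopoopopoopo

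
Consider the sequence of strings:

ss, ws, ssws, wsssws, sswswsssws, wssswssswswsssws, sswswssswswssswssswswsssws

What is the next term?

Each term (from the third on) is the two preceding terms concatenated in order: term 3 = ss·ws = ssws.
The next term joins wssswssswswsssws and sswswssswswssswssswswsssws.

wssswssswswssswssswswssswswssswssswswsssws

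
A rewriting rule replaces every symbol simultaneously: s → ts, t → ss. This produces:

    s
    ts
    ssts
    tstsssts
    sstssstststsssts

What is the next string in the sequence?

Rewriting the 16 symbols of sstssstststsssts one by one yields ts ts ss ts ts ts ss ts ss ts ss ts ts ts ss ts; concatenated:

tstssstststssstssstssstststsssts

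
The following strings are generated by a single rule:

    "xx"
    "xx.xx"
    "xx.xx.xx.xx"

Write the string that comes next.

Each string is two copies of the previous one joined by '.'.
One more doubling of xx.xx.xx.xx gives the answer.

xx.xx.xx.xx.xx.xx.xx.xx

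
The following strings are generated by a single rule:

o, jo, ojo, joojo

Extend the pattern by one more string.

From term 3 onward, concatenate the second-to-last term with the last: o·jo = ojo, jo·ojo = joojo, …
Continuing: ojo · joojo gives term 5.

ojojoojo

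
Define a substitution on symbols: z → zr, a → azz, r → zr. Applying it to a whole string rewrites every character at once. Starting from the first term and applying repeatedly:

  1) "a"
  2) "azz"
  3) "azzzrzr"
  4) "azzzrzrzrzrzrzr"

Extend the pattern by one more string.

Replace each of the 15 characters of azzzrzrzrzrzrzr in place — azz zr zr zr zr zr zr zr zr zr zr zr zr zr zr — and concatenate.

azzzrzrzrzrzrzrzrzrzrzrzrzrzrzr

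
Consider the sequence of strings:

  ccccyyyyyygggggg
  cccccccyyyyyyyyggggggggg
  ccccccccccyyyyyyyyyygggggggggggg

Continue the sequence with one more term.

cccccccccccccyyyyyyyyyyyyggggggggggggggg

Term n consists of 3n-2 c's, followed by 2n+2 y's, followed by 3n g's, where the shown terms are n = 2, 3, 4.
For the next term, n = 5, so the run lengths are 13, 12, 15.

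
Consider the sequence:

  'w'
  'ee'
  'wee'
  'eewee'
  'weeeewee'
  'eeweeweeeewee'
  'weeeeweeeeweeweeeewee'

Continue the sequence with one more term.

eeweeweeeeweeweeeeweeeeweeweeeewee

From term 3 onward, concatenate the second-to-last term with the last: w·ee = wee, ee·wee = eewee, …
The next term joins eeweeweeeewee and weeeeweeeeweeweeeewee.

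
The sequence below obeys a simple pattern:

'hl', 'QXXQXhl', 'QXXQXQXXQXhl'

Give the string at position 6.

Each term is the previous one with QXXQX prepended.
From QXXQXQXXQXhl, 3 further steps: QXXQXQXXQXhl → QXXQXQXXQXQXXQXhl → QXXQXQXXQXQXXQXQXXQXhl → (answer).

QXXQXQXXQXQXXQXQXXQXQXXQXhl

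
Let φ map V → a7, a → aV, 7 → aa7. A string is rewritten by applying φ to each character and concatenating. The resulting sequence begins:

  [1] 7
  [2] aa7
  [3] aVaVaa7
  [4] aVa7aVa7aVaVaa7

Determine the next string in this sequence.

aVa7aVaa7aVa7aVaa7aVa7aVa7aVaVaa7

Replace each of the 15 characters of aVa7aVa7aVaVaa7 in place — aV a7 aV aa7 aV a7 aV aa7 aV a7 aV a7 aV aV aa7 — and concatenate.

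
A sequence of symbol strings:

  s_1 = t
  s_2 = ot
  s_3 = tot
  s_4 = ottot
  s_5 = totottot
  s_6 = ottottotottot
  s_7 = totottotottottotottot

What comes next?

This is a Fibonacci-style word recurrence s(k) = s(k−2)·s(k−1): e.g. t·ot = tot.
Continuing: ottottotottot · totottotottottotottot gives term 8.

ottottotottottotottotottottotottot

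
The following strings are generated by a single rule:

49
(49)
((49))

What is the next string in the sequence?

s(k+1) = (·s(k)·), so each term gains ( as a prefix and ) as a suffix.
So the next term is (·((49))·).

(((49)))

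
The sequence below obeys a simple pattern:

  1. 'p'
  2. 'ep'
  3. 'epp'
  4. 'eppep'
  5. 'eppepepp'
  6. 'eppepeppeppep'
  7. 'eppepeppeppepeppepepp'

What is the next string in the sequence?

Each term (from the third on) is the previous term followed by the one before it: term 3 = ep·p = epp.
The next term joins eppepeppeppepeppepepp and eppepeppeppep.

eppepeppeppepeppepeppeppepeppeppep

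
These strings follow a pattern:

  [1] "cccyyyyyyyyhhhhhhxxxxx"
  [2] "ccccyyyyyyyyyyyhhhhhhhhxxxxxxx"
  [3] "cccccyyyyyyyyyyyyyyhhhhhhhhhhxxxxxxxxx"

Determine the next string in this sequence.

Reading off run lengths: c runs 3, 4, 5; y runs 8, 11, 14; h runs 6, 8, 10; x runs 5, 7, 9 — each is linear in n, where the shown terms are n = 3, 4, 5.
At n = 6 the blocks have lengths 6, 17, 12, 11.

ccccccyyyyyyyyyyyyyyyyyhhhhhhhhhhhhxxxxxxxxxxx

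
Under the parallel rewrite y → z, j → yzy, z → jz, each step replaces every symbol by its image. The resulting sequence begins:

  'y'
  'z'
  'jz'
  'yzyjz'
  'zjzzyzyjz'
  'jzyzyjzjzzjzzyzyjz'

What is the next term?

Rewriting the 18 symbols of jzyzyjzjzzjzzyzyjz one by one yields yzy jz z jz z yzy jz yzy jz jz yzy jz jz z jz z yzy jz; concatenated:

yzyjzzjzzyzyjzyzyjzjzyzyjzjzzjzzyzyjz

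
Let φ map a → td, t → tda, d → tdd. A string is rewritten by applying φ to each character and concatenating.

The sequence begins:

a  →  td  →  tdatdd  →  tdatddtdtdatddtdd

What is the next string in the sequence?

Rewriting the 17 symbols of tdatddtdtdatddtdd one by one yields tda tdd td tda tdd tdd tda tdd tda tdd td tda tdd tdd tda tdd tdd; concatenated:

tdatddtdtdatddtddtdatddtdatddtdtdatddtddtdatddtdd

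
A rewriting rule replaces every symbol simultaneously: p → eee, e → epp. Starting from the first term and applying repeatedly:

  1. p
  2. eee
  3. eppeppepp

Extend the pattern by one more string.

Apply φ to eppeppepp symbol by symbol: e→epp, p→eee, p→eee, e→epp, p→eee, p→eee, e→epp, p→eee, p→eee; joined: epp eee eee epp eee eee epp eee eee.

eppeeeeeeeppeeeeeeeppeeeeee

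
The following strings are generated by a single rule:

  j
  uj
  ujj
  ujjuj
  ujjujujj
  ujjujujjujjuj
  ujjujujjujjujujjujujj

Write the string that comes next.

ujjujujjujjujujjujujjujjujujjujjuj

Each term (from the third on) is the previous term followed by the one before it: term 3 = uj·j = ujj.
The next term joins ujjujujjujjujujjujujj and ujjujujjujjuj.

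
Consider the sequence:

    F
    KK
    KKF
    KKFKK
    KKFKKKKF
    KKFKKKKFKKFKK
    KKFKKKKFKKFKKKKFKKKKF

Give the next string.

Each term (from the third on) is the previous term followed by the one before it: term 3 = KK·F = KKF.
Continuing: KKFKKKKFKKFKKKKFKKKKF · KKFKKKKFKKFKK gives term 8.

KKFKKKKFKKFKKKKFKKKKFKKFKKKKFKKFKK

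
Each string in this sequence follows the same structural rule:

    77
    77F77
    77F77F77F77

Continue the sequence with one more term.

77F77F77F77F77F77F77F77

Every step duplicates the string with 'F' between the halves.
One more doubling of 77F77F77F77 gives the answer.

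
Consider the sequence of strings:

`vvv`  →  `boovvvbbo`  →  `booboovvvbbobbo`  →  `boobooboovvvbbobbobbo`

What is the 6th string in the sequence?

s(k+1) = boo·s(k)·bbo, so each term gains boo as a prefix and bbo as a suffix.
From boobooboovvvbbobbobbo, 2 further steps: boobooboovvvbbobbobbo → booboobooboovvvbbobbobbobbo → (answer).

boobooboobooboovvvbbobbobbobbobbo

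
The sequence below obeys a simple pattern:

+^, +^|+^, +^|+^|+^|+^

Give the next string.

+^|+^|+^|+^|+^|+^|+^|+^

s(k+1) = s(k)·|·s(k) — each term doubles the last with '|' between the halves.
So the next term is two copies of +^|+^|+^|+^ with '|' between the halves.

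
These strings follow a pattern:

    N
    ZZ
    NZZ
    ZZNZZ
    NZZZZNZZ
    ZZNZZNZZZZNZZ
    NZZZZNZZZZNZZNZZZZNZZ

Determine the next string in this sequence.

ZZNZZNZZZZNZZNZZZZNZZZZNZZNZZZZNZZ

Each term (from the third on) is the two preceding terms concatenated in order: term 3 = N·ZZ = NZZ.
So term 8 is ZZNZZNZZZZNZZ·NZZZZNZZZZNZZNZZZZNZZ.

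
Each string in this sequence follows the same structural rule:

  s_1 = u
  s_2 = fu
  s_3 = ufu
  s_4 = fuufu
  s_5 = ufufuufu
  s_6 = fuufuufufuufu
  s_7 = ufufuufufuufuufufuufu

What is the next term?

Each term (from the third on) is the two preceding terms concatenated in order: term 3 = u·fu = ufu.
So term 8 is fuufuufufuufu·ufufuufufuufuufufuufu.

fuufuufufuufuufufuufufuufuufufuufu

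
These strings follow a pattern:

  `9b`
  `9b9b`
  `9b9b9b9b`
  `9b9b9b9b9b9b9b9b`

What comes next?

Each string is two copies of the previous one concatenated.
One more doubling of 9b9b9b9b9b9b9b9b gives the answer.

9b9b9b9b9b9b9b9b9b9b9b9b9b9b9b9b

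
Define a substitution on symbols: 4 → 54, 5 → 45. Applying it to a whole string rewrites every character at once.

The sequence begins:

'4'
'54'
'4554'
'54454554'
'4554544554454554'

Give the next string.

54454554455454454554544554454554

Applying the rule to each of the 16 symbols of 4554544554454554 gives the pieces 54 45 45 54 45 54 54 45 45 54 54 45 54 45 45 54, which concatenate to the answer.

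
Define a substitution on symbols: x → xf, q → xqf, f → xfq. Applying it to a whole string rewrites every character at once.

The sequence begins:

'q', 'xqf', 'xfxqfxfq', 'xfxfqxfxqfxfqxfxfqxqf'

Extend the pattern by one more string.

Applying the rule to each of the 21 symbols of xfxfqxfxqfxfqxfxfqxqf gives the pieces xf xfq xf xfq xqf xf xfq xf xqf xfq xf xfq xqf xf xfq xf xfq xqf xf xqf xfq, which concatenate to the answer.

xfxfqxfxfqxqfxfxfqxfxqfxfqxfxfqxqfxfxfqxfxfqxqfxfxqfxfq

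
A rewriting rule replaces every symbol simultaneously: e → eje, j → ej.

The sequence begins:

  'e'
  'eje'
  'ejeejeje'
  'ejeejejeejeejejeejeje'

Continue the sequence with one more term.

ejeejejeejeejejeejejeejeejejeejeejejeejejeejeejejeejeje

φ(ejeejejeejeejejeejeje) expands symbol-by-symbol to eje ej eje eje ej eje ej eje eje ej eje eje ej eje ej eje eje ej eje ej eje; joining the 21 pieces gives the next term.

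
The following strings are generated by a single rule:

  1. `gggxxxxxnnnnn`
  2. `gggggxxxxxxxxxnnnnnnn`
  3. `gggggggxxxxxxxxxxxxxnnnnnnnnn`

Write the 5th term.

gggggggggggxxxxxxxxxxxxxxxxxxxxxnnnnnnnnnnnnn

Reading off run lengths: g runs 3, 5, 7; x runs 5, 9, 13; n runs 5, 7, 9 — each is linear in n (n = 1, 2, …).
At n = 5 the blocks have lengths 11, 21, 13.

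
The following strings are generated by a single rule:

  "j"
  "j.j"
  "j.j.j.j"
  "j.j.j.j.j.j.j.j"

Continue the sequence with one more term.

s(k+1) = s(k)·.·s(k) — each term doubles the last with '.' between the halves.
Doubling j.j.j.j.j.j.j.j with '.' between the halves:

j.j.j.j.j.j.j.j.j.j.j.j.j.j.j.j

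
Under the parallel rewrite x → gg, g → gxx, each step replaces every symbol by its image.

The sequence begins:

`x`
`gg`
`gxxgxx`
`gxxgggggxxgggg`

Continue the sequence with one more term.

Applying the rule to each of the 14 symbols of gxxgggggxxgggg gives the pieces gxx gg gg gxx gxx gxx gxx gxx gg gg gxx gxx gxx gxx, which concatenate to the answer.

gxxgggggxxgxxgxxgxxgxxgggggxxgxxgxxgxx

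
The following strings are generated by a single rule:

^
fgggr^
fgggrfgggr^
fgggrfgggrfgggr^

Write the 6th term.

The strings grow by a fixed prefix fgggr each time.
From fgggrfgggrfgggr^, 2 further steps: fgggrfgggrfgggr^ → fgggrfgggrfgggrfgggr^ → (answer).

fgggrfgggrfgggrfgggrfgggr^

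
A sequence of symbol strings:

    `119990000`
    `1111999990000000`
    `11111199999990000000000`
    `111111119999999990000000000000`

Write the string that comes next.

The n-th term is 2n 1's then 2n+1 9's then 3n+1 0's (n = 1, 2, …).
At n = 5 the blocks have lengths 10, 11, 16.

1111111111999999999990000000000000000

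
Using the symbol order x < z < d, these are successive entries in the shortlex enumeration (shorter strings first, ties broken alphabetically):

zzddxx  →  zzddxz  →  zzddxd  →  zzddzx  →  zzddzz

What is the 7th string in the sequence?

zzdddx

Stepping forward 2 times from zzddzz: zzddzz → zzddzd, then the target.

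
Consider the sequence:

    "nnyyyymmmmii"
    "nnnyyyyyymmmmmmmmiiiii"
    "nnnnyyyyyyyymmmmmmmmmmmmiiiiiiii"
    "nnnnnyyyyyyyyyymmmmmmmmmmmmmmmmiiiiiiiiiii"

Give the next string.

nnnnnnyyyyyyyyyyyymmmmmmmmmmmmmmmmmmmmiiiiiiiiiiiiii

The n-th term is n+1 n's then 2n+2 y's then 4n m's then 3n-1 i's (n = 1, 2, …).
At n = 5 the blocks have lengths 6, 12, 20, 14.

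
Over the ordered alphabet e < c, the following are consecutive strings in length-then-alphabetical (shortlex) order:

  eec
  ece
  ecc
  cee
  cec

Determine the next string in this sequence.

The successor of cec increments the rightmost position that isn't already c and resets every position after it to e.

cce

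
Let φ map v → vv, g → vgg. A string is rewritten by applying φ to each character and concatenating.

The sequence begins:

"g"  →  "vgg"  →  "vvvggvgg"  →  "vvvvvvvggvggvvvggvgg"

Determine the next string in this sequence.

vvvvvvvvvvvvvvvggvggvvvggvggvvvvvvvggvggvvvggvgg

φ(vvvvvvvggvggvvvggvgg) expands symbol-by-symbol to vv vv vv vv vv vv vv vgg vgg vv vgg vgg vv vv vv vgg vgg vv vgg vgg; joining the 20 pieces gives the next term.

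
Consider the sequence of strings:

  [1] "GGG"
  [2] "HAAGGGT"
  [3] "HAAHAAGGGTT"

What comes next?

s(k+1) = HAA·s(k)·T, so each term gains HAA as a prefix and T as a suffix.
Applying this once more to HAAHAAGGGTT:

HAAHAAHAAGGGTTT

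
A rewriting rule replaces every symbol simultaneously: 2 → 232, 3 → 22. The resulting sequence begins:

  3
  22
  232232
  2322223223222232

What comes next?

Rewriting the 16 symbols of 2322223223222232 one by one yields 232 22 232 232 232 232 22 232 232 22 232 232 232 232 22 232; concatenated:

23222232232232232222322322223223223223222232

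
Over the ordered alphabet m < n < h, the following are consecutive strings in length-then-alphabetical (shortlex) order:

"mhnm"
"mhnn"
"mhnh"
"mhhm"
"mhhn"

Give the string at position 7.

nmmm

Advancing 2 positions from mhhn through mhhn → mhhh reaches term 7.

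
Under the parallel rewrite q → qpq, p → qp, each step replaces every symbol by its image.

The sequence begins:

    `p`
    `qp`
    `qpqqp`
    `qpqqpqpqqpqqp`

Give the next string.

qpqqpqpqqpqqpqpqqpqpqqpqqpqpqqpqqp

Applying the rule to each of the 13 symbols of qpqqpqpqqpqqp gives the pieces qpq qp qpq qpq qp qpq qp qpq qpq qp qpq qpq qp, which concatenate to the answer.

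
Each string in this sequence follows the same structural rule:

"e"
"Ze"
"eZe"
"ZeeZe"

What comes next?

Each term (from the third on) is the two preceding terms concatenated in order: term 3 = e·Ze = eZe.
So term 5 is eZe·ZeeZe.

eZeZeeZe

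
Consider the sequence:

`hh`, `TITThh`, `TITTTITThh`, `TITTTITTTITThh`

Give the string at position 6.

TITTTITTTITTTITTTITThh

Each term is the previous one with TITT prepended.
From TITTTITTTITThh, 2 further steps: TITTTITTTITThh → TITTTITTTITTTITThh → (answer).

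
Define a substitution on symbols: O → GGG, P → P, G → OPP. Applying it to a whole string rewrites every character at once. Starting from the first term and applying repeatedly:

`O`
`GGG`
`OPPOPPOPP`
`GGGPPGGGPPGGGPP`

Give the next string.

Replace each of the 15 characters of GGGPPGGGPPGGGPP in place — OPP OPP OPP P P OPP OPP OPP P P OPP OPP OPP P P — and concatenate.

OPPOPPOPPPPOPPOPPOPPPPOPPOPPOPPPP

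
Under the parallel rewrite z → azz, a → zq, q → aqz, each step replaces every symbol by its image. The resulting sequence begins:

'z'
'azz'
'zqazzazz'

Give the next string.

Rewriting each symbol of zqazzazz: z→azz, q→aqz, a→zq, z→azz, z→azz, a→zq, z→azz, z→azz, which concatenates to azz aqz zq azz azz zq azz azz.

azzaqzzqazzazzzqazzazz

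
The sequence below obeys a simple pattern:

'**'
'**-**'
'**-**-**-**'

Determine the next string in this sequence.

**-**-**-**-**-**-**-**

Each string is two copies of the previous one joined by '-'.
So the next term is two copies of **-**-**-** with '-' between the halves.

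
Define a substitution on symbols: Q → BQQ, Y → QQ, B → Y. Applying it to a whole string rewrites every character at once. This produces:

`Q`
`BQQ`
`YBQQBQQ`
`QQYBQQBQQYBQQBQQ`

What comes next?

Rewriting the 16 symbols of QQYBQQBQQYBQQBQQ one by one yields BQQ BQQ QQ Y BQQ BQQ Y BQQ BQQ QQ Y BQQ BQQ Y BQQ BQQ; concatenated:

BQQBQQQQYBQQBQQYBQQBQQQQYBQQBQQYBQQBQQ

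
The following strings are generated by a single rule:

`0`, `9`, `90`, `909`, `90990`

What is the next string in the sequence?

90990909

From term 3 onward, concatenate the last term with the second-to-last: 9·0 = 90, 90·9 = 909, …
Continuing: 90990 · 909 gives term 6.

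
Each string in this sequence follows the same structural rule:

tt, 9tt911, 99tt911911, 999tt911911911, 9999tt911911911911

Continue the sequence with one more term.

s(k+1) = 9·s(k)·911, so each term gains 9 as a prefix and 911 as a suffix.
Applying this once more to 9999tt911911911911:

99999tt911911911911911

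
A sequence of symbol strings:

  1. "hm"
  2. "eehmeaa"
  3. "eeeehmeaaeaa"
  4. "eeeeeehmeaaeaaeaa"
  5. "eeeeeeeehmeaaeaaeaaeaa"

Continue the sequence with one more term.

eeeeeeeeeehmeaaeaaeaaeaaeaa

Each term wraps the previous one in ee on the left and eaa on the right.
One more step from eeeeeeeehmeaaeaaeaaeaa gives the answer.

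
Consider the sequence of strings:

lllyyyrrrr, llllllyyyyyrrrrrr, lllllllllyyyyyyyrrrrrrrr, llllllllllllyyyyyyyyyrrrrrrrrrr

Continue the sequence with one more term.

Each string has the form l^{3n} y^{2n+1} r^{2n+2} (n = 1, 2, …).
Setting n = 5 gives 15, 11, 12 characters in each block.

lllllllllllllllyyyyyyyyyyyrrrrrrrrrrrr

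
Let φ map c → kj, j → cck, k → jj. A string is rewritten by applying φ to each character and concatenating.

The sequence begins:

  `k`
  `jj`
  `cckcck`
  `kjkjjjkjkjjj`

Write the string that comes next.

Expanding kjkjjjkjkjjj: k→jj, j→cck, k→jj, j→cck, j→cck, j→cck, k→jj, j→cck, k→jj, j→cck, j→cck, j→cck. Concatenated: jj cck jj cck cck cck jj cck jj cck cck cck.

jjcckjjcckcckcckjjcckjjcckcckcck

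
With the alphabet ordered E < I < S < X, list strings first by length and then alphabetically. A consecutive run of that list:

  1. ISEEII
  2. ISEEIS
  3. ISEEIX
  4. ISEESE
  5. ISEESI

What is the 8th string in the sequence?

ISEEXE

Stepping forward 3 times from ISEESI: ISEESI → ISEESS → ISEESX, then the target.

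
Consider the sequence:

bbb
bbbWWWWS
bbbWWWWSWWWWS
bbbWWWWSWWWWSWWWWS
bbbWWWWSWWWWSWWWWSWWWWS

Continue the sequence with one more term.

Every step adds WWWWS to the end: s(k+1) = s(k)·WWWWS.
Applying this once more to bbbWWWWSWWWWSWWWWSWWWWS:

bbbWWWWSWWWWSWWWWSWWWWSWWWWS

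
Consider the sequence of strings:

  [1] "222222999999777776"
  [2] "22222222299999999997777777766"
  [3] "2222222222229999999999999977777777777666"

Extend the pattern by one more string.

222222222222222999999999999999999777777777777776666

The n-th term is 3n 2's then 4n-2 9's then 3n-1 7's then n-1 6's, where the shown terms are n = 2, 3, 4.
Setting n = 5 gives 15, 18, 14, 4 characters in each block.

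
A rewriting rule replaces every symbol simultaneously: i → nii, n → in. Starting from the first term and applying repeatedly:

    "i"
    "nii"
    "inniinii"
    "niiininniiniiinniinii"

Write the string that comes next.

Applying the rule to each of the 21 symbols of niiininniiniiinniinii gives the pieces in nii nii nii in nii in in nii nii in nii nii nii in in nii nii in nii nii, which concatenate to the answer.

inniiniiniiinniiininniiniiinniiniiniiininniiniiinniinii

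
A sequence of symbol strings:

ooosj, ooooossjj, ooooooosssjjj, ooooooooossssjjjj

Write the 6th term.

Term n consists of 2n+1 o's, followed by n s's, followed by n j's (n = 1, 2, …).
At n = 6 the blocks have lengths 13, 6, 6.

ooooooooooooossssssjjjjjj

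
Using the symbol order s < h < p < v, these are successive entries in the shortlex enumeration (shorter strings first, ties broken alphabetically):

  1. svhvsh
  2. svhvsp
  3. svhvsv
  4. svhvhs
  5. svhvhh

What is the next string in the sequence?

Treat svhvhh as a base-4 numeral over the given alphabet and add one, carrying through any trailing v's.

svhvhp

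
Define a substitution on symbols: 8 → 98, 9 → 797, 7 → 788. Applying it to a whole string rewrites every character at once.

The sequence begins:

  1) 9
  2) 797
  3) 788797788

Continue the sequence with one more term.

Rewriting each symbol of 788797788: 7→788, 8→98, 8→98, 7→788, 9→797, 7→788, 7→788, 8→98, 8→98, which concatenates to 788 98 98 788 797 788 788 98 98.

78898987887977887889898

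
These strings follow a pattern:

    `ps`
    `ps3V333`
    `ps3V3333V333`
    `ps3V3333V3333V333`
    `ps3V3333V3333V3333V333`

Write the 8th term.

ps3V3333V3333V3333V3333V3333V3333V333

Every step adds 3V333 to the end: s(k+1) = s(k)·3V333.
From ps3V3333V3333V3333V333, 3 further steps: ps3V3333V3333V3333V333 → ps3V3333V3333V3333V3333V333 → ps3V3333V3333V3333V3333V3333V333 → (answer).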